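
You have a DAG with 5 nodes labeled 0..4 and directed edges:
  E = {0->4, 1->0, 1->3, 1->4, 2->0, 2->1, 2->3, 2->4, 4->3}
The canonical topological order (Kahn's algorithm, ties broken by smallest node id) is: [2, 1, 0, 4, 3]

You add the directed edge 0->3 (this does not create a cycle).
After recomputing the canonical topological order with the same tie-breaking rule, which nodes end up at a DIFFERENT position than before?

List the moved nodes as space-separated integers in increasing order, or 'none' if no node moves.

Old toposort: [2, 1, 0, 4, 3]
Added edge 0->3
Recompute Kahn (smallest-id tiebreak):
  initial in-degrees: [2, 1, 0, 4, 3]
  ready (indeg=0): [2]
  pop 2: indeg[0]->1; indeg[1]->0; indeg[3]->3; indeg[4]->2 | ready=[1] | order so far=[2]
  pop 1: indeg[0]->0; indeg[3]->2; indeg[4]->1 | ready=[0] | order so far=[2, 1]
  pop 0: indeg[3]->1; indeg[4]->0 | ready=[4] | order so far=[2, 1, 0]
  pop 4: indeg[3]->0 | ready=[3] | order so far=[2, 1, 0, 4]
  pop 3: no out-edges | ready=[] | order so far=[2, 1, 0, 4, 3]
New canonical toposort: [2, 1, 0, 4, 3]
Compare positions:
  Node 0: index 2 -> 2 (same)
  Node 1: index 1 -> 1 (same)
  Node 2: index 0 -> 0 (same)
  Node 3: index 4 -> 4 (same)
  Node 4: index 3 -> 3 (same)
Nodes that changed position: none

Answer: none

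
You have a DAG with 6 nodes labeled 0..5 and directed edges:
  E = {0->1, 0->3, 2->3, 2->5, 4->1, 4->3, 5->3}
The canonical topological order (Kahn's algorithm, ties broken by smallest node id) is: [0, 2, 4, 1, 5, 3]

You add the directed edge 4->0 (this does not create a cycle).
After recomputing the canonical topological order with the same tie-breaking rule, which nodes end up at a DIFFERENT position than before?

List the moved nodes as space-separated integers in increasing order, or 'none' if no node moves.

Old toposort: [0, 2, 4, 1, 5, 3]
Added edge 4->0
Recompute Kahn (smallest-id tiebreak):
  initial in-degrees: [1, 2, 0, 4, 0, 1]
  ready (indeg=0): [2, 4]
  pop 2: indeg[3]->3; indeg[5]->0 | ready=[4, 5] | order so far=[2]
  pop 4: indeg[0]->0; indeg[1]->1; indeg[3]->2 | ready=[0, 5] | order so far=[2, 4]
  pop 0: indeg[1]->0; indeg[3]->1 | ready=[1, 5] | order so far=[2, 4, 0]
  pop 1: no out-edges | ready=[5] | order so far=[2, 4, 0, 1]
  pop 5: indeg[3]->0 | ready=[3] | order so far=[2, 4, 0, 1, 5]
  pop 3: no out-edges | ready=[] | order so far=[2, 4, 0, 1, 5, 3]
New canonical toposort: [2, 4, 0, 1, 5, 3]
Compare positions:
  Node 0: index 0 -> 2 (moved)
  Node 1: index 3 -> 3 (same)
  Node 2: index 1 -> 0 (moved)
  Node 3: index 5 -> 5 (same)
  Node 4: index 2 -> 1 (moved)
  Node 5: index 4 -> 4 (same)
Nodes that changed position: 0 2 4

Answer: 0 2 4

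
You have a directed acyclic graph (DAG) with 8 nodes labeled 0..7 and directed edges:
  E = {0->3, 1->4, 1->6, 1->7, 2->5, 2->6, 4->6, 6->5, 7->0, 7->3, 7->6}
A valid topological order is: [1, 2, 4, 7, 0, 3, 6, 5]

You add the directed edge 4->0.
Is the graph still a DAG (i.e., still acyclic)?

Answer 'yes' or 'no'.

Given toposort: [1, 2, 4, 7, 0, 3, 6, 5]
Position of 4: index 2; position of 0: index 4
New edge 4->0: forward
Forward edge: respects the existing order. Still a DAG, same toposort still valid.
Still a DAG? yes

Answer: yes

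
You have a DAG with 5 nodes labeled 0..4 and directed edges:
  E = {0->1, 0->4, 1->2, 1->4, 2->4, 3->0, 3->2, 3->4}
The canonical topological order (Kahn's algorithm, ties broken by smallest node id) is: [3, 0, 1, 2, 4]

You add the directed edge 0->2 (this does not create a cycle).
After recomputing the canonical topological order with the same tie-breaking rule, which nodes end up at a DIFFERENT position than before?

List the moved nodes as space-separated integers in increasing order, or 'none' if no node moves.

Answer: none

Derivation:
Old toposort: [3, 0, 1, 2, 4]
Added edge 0->2
Recompute Kahn (smallest-id tiebreak):
  initial in-degrees: [1, 1, 3, 0, 4]
  ready (indeg=0): [3]
  pop 3: indeg[0]->0; indeg[2]->2; indeg[4]->3 | ready=[0] | order so far=[3]
  pop 0: indeg[1]->0; indeg[2]->1; indeg[4]->2 | ready=[1] | order so far=[3, 0]
  pop 1: indeg[2]->0; indeg[4]->1 | ready=[2] | order so far=[3, 0, 1]
  pop 2: indeg[4]->0 | ready=[4] | order so far=[3, 0, 1, 2]
  pop 4: no out-edges | ready=[] | order so far=[3, 0, 1, 2, 4]
New canonical toposort: [3, 0, 1, 2, 4]
Compare positions:
  Node 0: index 1 -> 1 (same)
  Node 1: index 2 -> 2 (same)
  Node 2: index 3 -> 3 (same)
  Node 3: index 0 -> 0 (same)
  Node 4: index 4 -> 4 (same)
Nodes that changed position: none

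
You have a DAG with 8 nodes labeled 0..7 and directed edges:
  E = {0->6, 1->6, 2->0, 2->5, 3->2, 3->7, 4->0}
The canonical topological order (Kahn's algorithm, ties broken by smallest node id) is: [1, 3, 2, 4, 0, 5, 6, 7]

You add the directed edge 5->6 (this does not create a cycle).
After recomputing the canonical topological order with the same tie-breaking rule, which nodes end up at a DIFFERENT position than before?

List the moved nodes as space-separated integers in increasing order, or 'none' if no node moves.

Old toposort: [1, 3, 2, 4, 0, 5, 6, 7]
Added edge 5->6
Recompute Kahn (smallest-id tiebreak):
  initial in-degrees: [2, 0, 1, 0, 0, 1, 3, 1]
  ready (indeg=0): [1, 3, 4]
  pop 1: indeg[6]->2 | ready=[3, 4] | order so far=[1]
  pop 3: indeg[2]->0; indeg[7]->0 | ready=[2, 4, 7] | order so far=[1, 3]
  pop 2: indeg[0]->1; indeg[5]->0 | ready=[4, 5, 7] | order so far=[1, 3, 2]
  pop 4: indeg[0]->0 | ready=[0, 5, 7] | order so far=[1, 3, 2, 4]
  pop 0: indeg[6]->1 | ready=[5, 7] | order so far=[1, 3, 2, 4, 0]
  pop 5: indeg[6]->0 | ready=[6, 7] | order so far=[1, 3, 2, 4, 0, 5]
  pop 6: no out-edges | ready=[7] | order so far=[1, 3, 2, 4, 0, 5, 6]
  pop 7: no out-edges | ready=[] | order so far=[1, 3, 2, 4, 0, 5, 6, 7]
New canonical toposort: [1, 3, 2, 4, 0, 5, 6, 7]
Compare positions:
  Node 0: index 4 -> 4 (same)
  Node 1: index 0 -> 0 (same)
  Node 2: index 2 -> 2 (same)
  Node 3: index 1 -> 1 (same)
  Node 4: index 3 -> 3 (same)
  Node 5: index 5 -> 5 (same)
  Node 6: index 6 -> 6 (same)
  Node 7: index 7 -> 7 (same)
Nodes that changed position: none

Answer: none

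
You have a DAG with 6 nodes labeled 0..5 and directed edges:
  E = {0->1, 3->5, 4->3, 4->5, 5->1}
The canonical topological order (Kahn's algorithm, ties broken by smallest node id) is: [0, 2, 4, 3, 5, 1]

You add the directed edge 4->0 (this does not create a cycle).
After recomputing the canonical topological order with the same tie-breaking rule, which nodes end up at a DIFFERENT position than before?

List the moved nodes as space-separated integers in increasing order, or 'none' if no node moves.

Old toposort: [0, 2, 4, 3, 5, 1]
Added edge 4->0
Recompute Kahn (smallest-id tiebreak):
  initial in-degrees: [1, 2, 0, 1, 0, 2]
  ready (indeg=0): [2, 4]
  pop 2: no out-edges | ready=[4] | order so far=[2]
  pop 4: indeg[0]->0; indeg[3]->0; indeg[5]->1 | ready=[0, 3] | order so far=[2, 4]
  pop 0: indeg[1]->1 | ready=[3] | order so far=[2, 4, 0]
  pop 3: indeg[5]->0 | ready=[5] | order so far=[2, 4, 0, 3]
  pop 5: indeg[1]->0 | ready=[1] | order so far=[2, 4, 0, 3, 5]
  pop 1: no out-edges | ready=[] | order so far=[2, 4, 0, 3, 5, 1]
New canonical toposort: [2, 4, 0, 3, 5, 1]
Compare positions:
  Node 0: index 0 -> 2 (moved)
  Node 1: index 5 -> 5 (same)
  Node 2: index 1 -> 0 (moved)
  Node 3: index 3 -> 3 (same)
  Node 4: index 2 -> 1 (moved)
  Node 5: index 4 -> 4 (same)
Nodes that changed position: 0 2 4

Answer: 0 2 4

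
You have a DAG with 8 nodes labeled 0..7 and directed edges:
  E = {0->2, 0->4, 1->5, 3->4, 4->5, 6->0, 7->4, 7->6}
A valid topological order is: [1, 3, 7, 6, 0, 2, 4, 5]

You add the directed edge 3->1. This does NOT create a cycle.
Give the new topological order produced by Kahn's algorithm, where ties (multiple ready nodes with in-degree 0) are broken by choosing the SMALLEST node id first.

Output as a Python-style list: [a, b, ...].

Old toposort: [1, 3, 7, 6, 0, 2, 4, 5]
Added edge: 3->1
Position of 3 (1) > position of 1 (0). Must reorder: 3 must now come before 1.
Run Kahn's algorithm (break ties by smallest node id):
  initial in-degrees: [1, 1, 1, 0, 3, 2, 1, 0]
  ready (indeg=0): [3, 7]
  pop 3: indeg[1]->0; indeg[4]->2 | ready=[1, 7] | order so far=[3]
  pop 1: indeg[5]->1 | ready=[7] | order so far=[3, 1]
  pop 7: indeg[4]->1; indeg[6]->0 | ready=[6] | order so far=[3, 1, 7]
  pop 6: indeg[0]->0 | ready=[0] | order so far=[3, 1, 7, 6]
  pop 0: indeg[2]->0; indeg[4]->0 | ready=[2, 4] | order so far=[3, 1, 7, 6, 0]
  pop 2: no out-edges | ready=[4] | order so far=[3, 1, 7, 6, 0, 2]
  pop 4: indeg[5]->0 | ready=[5] | order so far=[3, 1, 7, 6, 0, 2, 4]
  pop 5: no out-edges | ready=[] | order so far=[3, 1, 7, 6, 0, 2, 4, 5]
  Result: [3, 1, 7, 6, 0, 2, 4, 5]

Answer: [3, 1, 7, 6, 0, 2, 4, 5]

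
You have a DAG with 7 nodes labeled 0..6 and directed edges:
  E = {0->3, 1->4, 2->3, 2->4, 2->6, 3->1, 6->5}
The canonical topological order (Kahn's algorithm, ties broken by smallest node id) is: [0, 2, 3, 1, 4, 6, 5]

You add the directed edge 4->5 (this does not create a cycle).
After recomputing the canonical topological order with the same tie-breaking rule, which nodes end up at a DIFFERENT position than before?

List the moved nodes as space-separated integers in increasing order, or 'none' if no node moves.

Answer: none

Derivation:
Old toposort: [0, 2, 3, 1, 4, 6, 5]
Added edge 4->5
Recompute Kahn (smallest-id tiebreak):
  initial in-degrees: [0, 1, 0, 2, 2, 2, 1]
  ready (indeg=0): [0, 2]
  pop 0: indeg[3]->1 | ready=[2] | order so far=[0]
  pop 2: indeg[3]->0; indeg[4]->1; indeg[6]->0 | ready=[3, 6] | order so far=[0, 2]
  pop 3: indeg[1]->0 | ready=[1, 6] | order so far=[0, 2, 3]
  pop 1: indeg[4]->0 | ready=[4, 6] | order so far=[0, 2, 3, 1]
  pop 4: indeg[5]->1 | ready=[6] | order so far=[0, 2, 3, 1, 4]
  pop 6: indeg[5]->0 | ready=[5] | order so far=[0, 2, 3, 1, 4, 6]
  pop 5: no out-edges | ready=[] | order so far=[0, 2, 3, 1, 4, 6, 5]
New canonical toposort: [0, 2, 3, 1, 4, 6, 5]
Compare positions:
  Node 0: index 0 -> 0 (same)
  Node 1: index 3 -> 3 (same)
  Node 2: index 1 -> 1 (same)
  Node 3: index 2 -> 2 (same)
  Node 4: index 4 -> 4 (same)
  Node 5: index 6 -> 6 (same)
  Node 6: index 5 -> 5 (same)
Nodes that changed position: none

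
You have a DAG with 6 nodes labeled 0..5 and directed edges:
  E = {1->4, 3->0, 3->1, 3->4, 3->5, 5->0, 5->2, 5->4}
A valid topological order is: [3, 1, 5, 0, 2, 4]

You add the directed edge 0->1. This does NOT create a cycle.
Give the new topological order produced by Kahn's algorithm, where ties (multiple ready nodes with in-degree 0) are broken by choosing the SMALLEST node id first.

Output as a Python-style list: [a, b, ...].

Answer: [3, 5, 0, 1, 2, 4]

Derivation:
Old toposort: [3, 1, 5, 0, 2, 4]
Added edge: 0->1
Position of 0 (3) > position of 1 (1). Must reorder: 0 must now come before 1.
Run Kahn's algorithm (break ties by smallest node id):
  initial in-degrees: [2, 2, 1, 0, 3, 1]
  ready (indeg=0): [3]
  pop 3: indeg[0]->1; indeg[1]->1; indeg[4]->2; indeg[5]->0 | ready=[5] | order so far=[3]
  pop 5: indeg[0]->0; indeg[2]->0; indeg[4]->1 | ready=[0, 2] | order so far=[3, 5]
  pop 0: indeg[1]->0 | ready=[1, 2] | order so far=[3, 5, 0]
  pop 1: indeg[4]->0 | ready=[2, 4] | order so far=[3, 5, 0, 1]
  pop 2: no out-edges | ready=[4] | order so far=[3, 5, 0, 1, 2]
  pop 4: no out-edges | ready=[] | order so far=[3, 5, 0, 1, 2, 4]
  Result: [3, 5, 0, 1, 2, 4]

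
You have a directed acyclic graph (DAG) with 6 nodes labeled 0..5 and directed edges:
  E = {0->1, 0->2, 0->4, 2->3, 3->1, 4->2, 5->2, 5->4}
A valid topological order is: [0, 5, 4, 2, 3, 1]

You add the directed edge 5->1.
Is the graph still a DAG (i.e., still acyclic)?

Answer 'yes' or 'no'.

Answer: yes

Derivation:
Given toposort: [0, 5, 4, 2, 3, 1]
Position of 5: index 1; position of 1: index 5
New edge 5->1: forward
Forward edge: respects the existing order. Still a DAG, same toposort still valid.
Still a DAG? yes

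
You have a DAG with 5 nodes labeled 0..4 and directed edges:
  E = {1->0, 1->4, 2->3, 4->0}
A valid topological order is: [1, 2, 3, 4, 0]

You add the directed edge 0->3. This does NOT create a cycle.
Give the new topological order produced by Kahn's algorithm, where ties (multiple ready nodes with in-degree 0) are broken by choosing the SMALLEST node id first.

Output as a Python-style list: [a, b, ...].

Answer: [1, 2, 4, 0, 3]

Derivation:
Old toposort: [1, 2, 3, 4, 0]
Added edge: 0->3
Position of 0 (4) > position of 3 (2). Must reorder: 0 must now come before 3.
Run Kahn's algorithm (break ties by smallest node id):
  initial in-degrees: [2, 0, 0, 2, 1]
  ready (indeg=0): [1, 2]
  pop 1: indeg[0]->1; indeg[4]->0 | ready=[2, 4] | order so far=[1]
  pop 2: indeg[3]->1 | ready=[4] | order so far=[1, 2]
  pop 4: indeg[0]->0 | ready=[0] | order so far=[1, 2, 4]
  pop 0: indeg[3]->0 | ready=[3] | order so far=[1, 2, 4, 0]
  pop 3: no out-edges | ready=[] | order so far=[1, 2, 4, 0, 3]
  Result: [1, 2, 4, 0, 3]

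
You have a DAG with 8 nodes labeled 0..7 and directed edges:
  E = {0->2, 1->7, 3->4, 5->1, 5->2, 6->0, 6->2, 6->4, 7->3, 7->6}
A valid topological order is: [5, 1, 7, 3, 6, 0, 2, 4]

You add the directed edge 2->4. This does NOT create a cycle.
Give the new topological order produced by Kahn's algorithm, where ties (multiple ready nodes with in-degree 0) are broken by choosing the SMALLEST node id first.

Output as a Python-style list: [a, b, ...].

Old toposort: [5, 1, 7, 3, 6, 0, 2, 4]
Added edge: 2->4
Position of 2 (6) < position of 4 (7). Old order still valid.
Run Kahn's algorithm (break ties by smallest node id):
  initial in-degrees: [1, 1, 3, 1, 3, 0, 1, 1]
  ready (indeg=0): [5]
  pop 5: indeg[1]->0; indeg[2]->2 | ready=[1] | order so far=[5]
  pop 1: indeg[7]->0 | ready=[7] | order so far=[5, 1]
  pop 7: indeg[3]->0; indeg[6]->0 | ready=[3, 6] | order so far=[5, 1, 7]
  pop 3: indeg[4]->2 | ready=[6] | order so far=[5, 1, 7, 3]
  pop 6: indeg[0]->0; indeg[2]->1; indeg[4]->1 | ready=[0] | order so far=[5, 1, 7, 3, 6]
  pop 0: indeg[2]->0 | ready=[2] | order so far=[5, 1, 7, 3, 6, 0]
  pop 2: indeg[4]->0 | ready=[4] | order so far=[5, 1, 7, 3, 6, 0, 2]
  pop 4: no out-edges | ready=[] | order so far=[5, 1, 7, 3, 6, 0, 2, 4]
  Result: [5, 1, 7, 3, 6, 0, 2, 4]

Answer: [5, 1, 7, 3, 6, 0, 2, 4]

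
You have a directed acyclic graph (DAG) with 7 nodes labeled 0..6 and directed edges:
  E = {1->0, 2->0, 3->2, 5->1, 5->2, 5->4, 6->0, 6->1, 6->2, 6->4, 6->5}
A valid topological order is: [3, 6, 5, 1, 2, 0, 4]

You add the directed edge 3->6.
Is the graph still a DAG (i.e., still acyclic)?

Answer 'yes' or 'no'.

Answer: yes

Derivation:
Given toposort: [3, 6, 5, 1, 2, 0, 4]
Position of 3: index 0; position of 6: index 1
New edge 3->6: forward
Forward edge: respects the existing order. Still a DAG, same toposort still valid.
Still a DAG? yes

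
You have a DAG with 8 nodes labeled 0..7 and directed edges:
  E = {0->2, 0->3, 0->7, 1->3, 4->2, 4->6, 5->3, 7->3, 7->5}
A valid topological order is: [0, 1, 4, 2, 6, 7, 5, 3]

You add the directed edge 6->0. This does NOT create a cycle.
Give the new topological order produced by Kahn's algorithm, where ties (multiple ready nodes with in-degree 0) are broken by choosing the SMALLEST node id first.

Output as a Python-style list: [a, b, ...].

Old toposort: [0, 1, 4, 2, 6, 7, 5, 3]
Added edge: 6->0
Position of 6 (4) > position of 0 (0). Must reorder: 6 must now come before 0.
Run Kahn's algorithm (break ties by smallest node id):
  initial in-degrees: [1, 0, 2, 4, 0, 1, 1, 1]
  ready (indeg=0): [1, 4]
  pop 1: indeg[3]->3 | ready=[4] | order so far=[1]
  pop 4: indeg[2]->1; indeg[6]->0 | ready=[6] | order so far=[1, 4]
  pop 6: indeg[0]->0 | ready=[0] | order so far=[1, 4, 6]
  pop 0: indeg[2]->0; indeg[3]->2; indeg[7]->0 | ready=[2, 7] | order so far=[1, 4, 6, 0]
  pop 2: no out-edges | ready=[7] | order so far=[1, 4, 6, 0, 2]
  pop 7: indeg[3]->1; indeg[5]->0 | ready=[5] | order so far=[1, 4, 6, 0, 2, 7]
  pop 5: indeg[3]->0 | ready=[3] | order so far=[1, 4, 6, 0, 2, 7, 5]
  pop 3: no out-edges | ready=[] | order so far=[1, 4, 6, 0, 2, 7, 5, 3]
  Result: [1, 4, 6, 0, 2, 7, 5, 3]

Answer: [1, 4, 6, 0, 2, 7, 5, 3]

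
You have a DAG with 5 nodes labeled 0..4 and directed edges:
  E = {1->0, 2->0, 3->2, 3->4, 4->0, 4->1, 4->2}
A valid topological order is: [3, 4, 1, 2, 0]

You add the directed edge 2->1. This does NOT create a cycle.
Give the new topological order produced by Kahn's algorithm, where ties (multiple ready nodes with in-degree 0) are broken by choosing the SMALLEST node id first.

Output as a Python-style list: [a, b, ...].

Old toposort: [3, 4, 1, 2, 0]
Added edge: 2->1
Position of 2 (3) > position of 1 (2). Must reorder: 2 must now come before 1.
Run Kahn's algorithm (break ties by smallest node id):
  initial in-degrees: [3, 2, 2, 0, 1]
  ready (indeg=0): [3]
  pop 3: indeg[2]->1; indeg[4]->0 | ready=[4] | order so far=[3]
  pop 4: indeg[0]->2; indeg[1]->1; indeg[2]->0 | ready=[2] | order so far=[3, 4]
  pop 2: indeg[0]->1; indeg[1]->0 | ready=[1] | order so far=[3, 4, 2]
  pop 1: indeg[0]->0 | ready=[0] | order so far=[3, 4, 2, 1]
  pop 0: no out-edges | ready=[] | order so far=[3, 4, 2, 1, 0]
  Result: [3, 4, 2, 1, 0]

Answer: [3, 4, 2, 1, 0]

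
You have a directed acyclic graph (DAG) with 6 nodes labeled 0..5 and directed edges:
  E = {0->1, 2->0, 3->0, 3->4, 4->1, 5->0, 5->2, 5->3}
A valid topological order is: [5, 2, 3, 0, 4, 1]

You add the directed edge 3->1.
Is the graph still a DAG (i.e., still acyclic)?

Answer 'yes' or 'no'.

Given toposort: [5, 2, 3, 0, 4, 1]
Position of 3: index 2; position of 1: index 5
New edge 3->1: forward
Forward edge: respects the existing order. Still a DAG, same toposort still valid.
Still a DAG? yes

Answer: yes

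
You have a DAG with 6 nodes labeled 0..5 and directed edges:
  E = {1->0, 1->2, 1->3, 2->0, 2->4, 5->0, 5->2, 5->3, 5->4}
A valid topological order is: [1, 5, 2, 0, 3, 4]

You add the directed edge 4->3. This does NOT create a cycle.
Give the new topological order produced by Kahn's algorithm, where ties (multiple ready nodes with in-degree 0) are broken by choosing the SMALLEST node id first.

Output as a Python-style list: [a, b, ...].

Answer: [1, 5, 2, 0, 4, 3]

Derivation:
Old toposort: [1, 5, 2, 0, 3, 4]
Added edge: 4->3
Position of 4 (5) > position of 3 (4). Must reorder: 4 must now come before 3.
Run Kahn's algorithm (break ties by smallest node id):
  initial in-degrees: [3, 0, 2, 3, 2, 0]
  ready (indeg=0): [1, 5]
  pop 1: indeg[0]->2; indeg[2]->1; indeg[3]->2 | ready=[5] | order so far=[1]
  pop 5: indeg[0]->1; indeg[2]->0; indeg[3]->1; indeg[4]->1 | ready=[2] | order so far=[1, 5]
  pop 2: indeg[0]->0; indeg[4]->0 | ready=[0, 4] | order so far=[1, 5, 2]
  pop 0: no out-edges | ready=[4] | order so far=[1, 5, 2, 0]
  pop 4: indeg[3]->0 | ready=[3] | order so far=[1, 5, 2, 0, 4]
  pop 3: no out-edges | ready=[] | order so far=[1, 5, 2, 0, 4, 3]
  Result: [1, 5, 2, 0, 4, 3]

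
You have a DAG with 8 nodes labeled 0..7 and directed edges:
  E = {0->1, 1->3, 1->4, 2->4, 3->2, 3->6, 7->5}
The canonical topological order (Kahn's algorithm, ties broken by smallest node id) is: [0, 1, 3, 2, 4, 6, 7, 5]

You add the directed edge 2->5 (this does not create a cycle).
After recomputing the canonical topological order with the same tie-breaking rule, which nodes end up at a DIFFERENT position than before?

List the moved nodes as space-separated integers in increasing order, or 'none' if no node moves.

Old toposort: [0, 1, 3, 2, 4, 6, 7, 5]
Added edge 2->5
Recompute Kahn (smallest-id tiebreak):
  initial in-degrees: [0, 1, 1, 1, 2, 2, 1, 0]
  ready (indeg=0): [0, 7]
  pop 0: indeg[1]->0 | ready=[1, 7] | order so far=[0]
  pop 1: indeg[3]->0; indeg[4]->1 | ready=[3, 7] | order so far=[0, 1]
  pop 3: indeg[2]->0; indeg[6]->0 | ready=[2, 6, 7] | order so far=[0, 1, 3]
  pop 2: indeg[4]->0; indeg[5]->1 | ready=[4, 6, 7] | order so far=[0, 1, 3, 2]
  pop 4: no out-edges | ready=[6, 7] | order so far=[0, 1, 3, 2, 4]
  pop 6: no out-edges | ready=[7] | order so far=[0, 1, 3, 2, 4, 6]
  pop 7: indeg[5]->0 | ready=[5] | order so far=[0, 1, 3, 2, 4, 6, 7]
  pop 5: no out-edges | ready=[] | order so far=[0, 1, 3, 2, 4, 6, 7, 5]
New canonical toposort: [0, 1, 3, 2, 4, 6, 7, 5]
Compare positions:
  Node 0: index 0 -> 0 (same)
  Node 1: index 1 -> 1 (same)
  Node 2: index 3 -> 3 (same)
  Node 3: index 2 -> 2 (same)
  Node 4: index 4 -> 4 (same)
  Node 5: index 7 -> 7 (same)
  Node 6: index 5 -> 5 (same)
  Node 7: index 6 -> 6 (same)
Nodes that changed position: none

Answer: none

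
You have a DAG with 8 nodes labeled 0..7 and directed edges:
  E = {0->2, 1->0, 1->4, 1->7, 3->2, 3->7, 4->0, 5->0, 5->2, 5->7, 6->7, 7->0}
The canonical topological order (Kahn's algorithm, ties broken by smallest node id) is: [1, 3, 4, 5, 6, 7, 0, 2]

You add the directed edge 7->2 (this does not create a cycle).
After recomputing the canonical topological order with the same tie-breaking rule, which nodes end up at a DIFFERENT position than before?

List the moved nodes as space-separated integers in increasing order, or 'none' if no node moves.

Old toposort: [1, 3, 4, 5, 6, 7, 0, 2]
Added edge 7->2
Recompute Kahn (smallest-id tiebreak):
  initial in-degrees: [4, 0, 4, 0, 1, 0, 0, 4]
  ready (indeg=0): [1, 3, 5, 6]
  pop 1: indeg[0]->3; indeg[4]->0; indeg[7]->3 | ready=[3, 4, 5, 6] | order so far=[1]
  pop 3: indeg[2]->3; indeg[7]->2 | ready=[4, 5, 6] | order so far=[1, 3]
  pop 4: indeg[0]->2 | ready=[5, 6] | order so far=[1, 3, 4]
  pop 5: indeg[0]->1; indeg[2]->2; indeg[7]->1 | ready=[6] | order so far=[1, 3, 4, 5]
  pop 6: indeg[7]->0 | ready=[7] | order so far=[1, 3, 4, 5, 6]
  pop 7: indeg[0]->0; indeg[2]->1 | ready=[0] | order so far=[1, 3, 4, 5, 6, 7]
  pop 0: indeg[2]->0 | ready=[2] | order so far=[1, 3, 4, 5, 6, 7, 0]
  pop 2: no out-edges | ready=[] | order so far=[1, 3, 4, 5, 6, 7, 0, 2]
New canonical toposort: [1, 3, 4, 5, 6, 7, 0, 2]
Compare positions:
  Node 0: index 6 -> 6 (same)
  Node 1: index 0 -> 0 (same)
  Node 2: index 7 -> 7 (same)
  Node 3: index 1 -> 1 (same)
  Node 4: index 2 -> 2 (same)
  Node 5: index 3 -> 3 (same)
  Node 6: index 4 -> 4 (same)
  Node 7: index 5 -> 5 (same)
Nodes that changed position: none

Answer: none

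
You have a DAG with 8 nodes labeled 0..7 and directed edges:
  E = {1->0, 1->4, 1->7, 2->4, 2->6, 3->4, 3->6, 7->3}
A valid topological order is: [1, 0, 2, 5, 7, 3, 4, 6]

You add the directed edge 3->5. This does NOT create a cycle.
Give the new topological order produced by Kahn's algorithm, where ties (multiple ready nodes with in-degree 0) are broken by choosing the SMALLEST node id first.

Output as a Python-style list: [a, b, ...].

Answer: [1, 0, 2, 7, 3, 4, 5, 6]

Derivation:
Old toposort: [1, 0, 2, 5, 7, 3, 4, 6]
Added edge: 3->5
Position of 3 (5) > position of 5 (3). Must reorder: 3 must now come before 5.
Run Kahn's algorithm (break ties by smallest node id):
  initial in-degrees: [1, 0, 0, 1, 3, 1, 2, 1]
  ready (indeg=0): [1, 2]
  pop 1: indeg[0]->0; indeg[4]->2; indeg[7]->0 | ready=[0, 2, 7] | order so far=[1]
  pop 0: no out-edges | ready=[2, 7] | order so far=[1, 0]
  pop 2: indeg[4]->1; indeg[6]->1 | ready=[7] | order so far=[1, 0, 2]
  pop 7: indeg[3]->0 | ready=[3] | order so far=[1, 0, 2, 7]
  pop 3: indeg[4]->0; indeg[5]->0; indeg[6]->0 | ready=[4, 5, 6] | order so far=[1, 0, 2, 7, 3]
  pop 4: no out-edges | ready=[5, 6] | order so far=[1, 0, 2, 7, 3, 4]
  pop 5: no out-edges | ready=[6] | order so far=[1, 0, 2, 7, 3, 4, 5]
  pop 6: no out-edges | ready=[] | order so far=[1, 0, 2, 7, 3, 4, 5, 6]
  Result: [1, 0, 2, 7, 3, 4, 5, 6]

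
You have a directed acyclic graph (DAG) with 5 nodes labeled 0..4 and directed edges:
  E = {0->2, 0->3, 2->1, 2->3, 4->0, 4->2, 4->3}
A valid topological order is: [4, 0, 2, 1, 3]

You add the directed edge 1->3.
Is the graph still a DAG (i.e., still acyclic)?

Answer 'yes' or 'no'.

Given toposort: [4, 0, 2, 1, 3]
Position of 1: index 3; position of 3: index 4
New edge 1->3: forward
Forward edge: respects the existing order. Still a DAG, same toposort still valid.
Still a DAG? yes

Answer: yes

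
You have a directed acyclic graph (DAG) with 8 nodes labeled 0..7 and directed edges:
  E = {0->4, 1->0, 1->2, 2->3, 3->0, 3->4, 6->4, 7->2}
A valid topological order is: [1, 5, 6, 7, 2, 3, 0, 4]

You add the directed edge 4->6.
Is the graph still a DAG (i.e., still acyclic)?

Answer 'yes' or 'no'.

Given toposort: [1, 5, 6, 7, 2, 3, 0, 4]
Position of 4: index 7; position of 6: index 2
New edge 4->6: backward (u after v in old order)
Backward edge: old toposort is now invalid. Check if this creates a cycle.
Does 6 already reach 4? Reachable from 6: [4, 6]. YES -> cycle!
Still a DAG? no

Answer: no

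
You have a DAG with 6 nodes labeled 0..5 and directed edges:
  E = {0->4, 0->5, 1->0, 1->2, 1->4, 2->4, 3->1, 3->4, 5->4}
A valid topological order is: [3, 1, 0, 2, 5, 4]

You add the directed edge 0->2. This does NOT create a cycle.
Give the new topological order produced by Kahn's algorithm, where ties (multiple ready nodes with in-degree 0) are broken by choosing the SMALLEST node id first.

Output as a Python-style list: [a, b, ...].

Answer: [3, 1, 0, 2, 5, 4]

Derivation:
Old toposort: [3, 1, 0, 2, 5, 4]
Added edge: 0->2
Position of 0 (2) < position of 2 (3). Old order still valid.
Run Kahn's algorithm (break ties by smallest node id):
  initial in-degrees: [1, 1, 2, 0, 5, 1]
  ready (indeg=0): [3]
  pop 3: indeg[1]->0; indeg[4]->4 | ready=[1] | order so far=[3]
  pop 1: indeg[0]->0; indeg[2]->1; indeg[4]->3 | ready=[0] | order so far=[3, 1]
  pop 0: indeg[2]->0; indeg[4]->2; indeg[5]->0 | ready=[2, 5] | order so far=[3, 1, 0]
  pop 2: indeg[4]->1 | ready=[5] | order so far=[3, 1, 0, 2]
  pop 5: indeg[4]->0 | ready=[4] | order so far=[3, 1, 0, 2, 5]
  pop 4: no out-edges | ready=[] | order so far=[3, 1, 0, 2, 5, 4]
  Result: [3, 1, 0, 2, 5, 4]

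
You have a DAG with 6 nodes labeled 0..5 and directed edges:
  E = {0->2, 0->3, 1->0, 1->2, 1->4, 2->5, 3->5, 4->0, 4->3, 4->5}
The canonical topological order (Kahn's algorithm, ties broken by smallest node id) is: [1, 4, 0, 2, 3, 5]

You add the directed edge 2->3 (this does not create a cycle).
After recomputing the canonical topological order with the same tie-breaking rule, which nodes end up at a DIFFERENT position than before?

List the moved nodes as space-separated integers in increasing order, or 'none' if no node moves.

Old toposort: [1, 4, 0, 2, 3, 5]
Added edge 2->3
Recompute Kahn (smallest-id tiebreak):
  initial in-degrees: [2, 0, 2, 3, 1, 3]
  ready (indeg=0): [1]
  pop 1: indeg[0]->1; indeg[2]->1; indeg[4]->0 | ready=[4] | order so far=[1]
  pop 4: indeg[0]->0; indeg[3]->2; indeg[5]->2 | ready=[0] | order so far=[1, 4]
  pop 0: indeg[2]->0; indeg[3]->1 | ready=[2] | order so far=[1, 4, 0]
  pop 2: indeg[3]->0; indeg[5]->1 | ready=[3] | order so far=[1, 4, 0, 2]
  pop 3: indeg[5]->0 | ready=[5] | order so far=[1, 4, 0, 2, 3]
  pop 5: no out-edges | ready=[] | order so far=[1, 4, 0, 2, 3, 5]
New canonical toposort: [1, 4, 0, 2, 3, 5]
Compare positions:
  Node 0: index 2 -> 2 (same)
  Node 1: index 0 -> 0 (same)
  Node 2: index 3 -> 3 (same)
  Node 3: index 4 -> 4 (same)
  Node 4: index 1 -> 1 (same)
  Node 5: index 5 -> 5 (same)
Nodes that changed position: none

Answer: none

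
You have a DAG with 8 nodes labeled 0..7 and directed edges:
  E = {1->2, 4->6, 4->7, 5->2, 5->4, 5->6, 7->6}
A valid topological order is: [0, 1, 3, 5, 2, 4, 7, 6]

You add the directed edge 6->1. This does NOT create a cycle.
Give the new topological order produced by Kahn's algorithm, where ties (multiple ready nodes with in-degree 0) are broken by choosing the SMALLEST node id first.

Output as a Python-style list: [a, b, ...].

Answer: [0, 3, 5, 4, 7, 6, 1, 2]

Derivation:
Old toposort: [0, 1, 3, 5, 2, 4, 7, 6]
Added edge: 6->1
Position of 6 (7) > position of 1 (1). Must reorder: 6 must now come before 1.
Run Kahn's algorithm (break ties by smallest node id):
  initial in-degrees: [0, 1, 2, 0, 1, 0, 3, 1]
  ready (indeg=0): [0, 3, 5]
  pop 0: no out-edges | ready=[3, 5] | order so far=[0]
  pop 3: no out-edges | ready=[5] | order so far=[0, 3]
  pop 5: indeg[2]->1; indeg[4]->0; indeg[6]->2 | ready=[4] | order so far=[0, 3, 5]
  pop 4: indeg[6]->1; indeg[7]->0 | ready=[7] | order so far=[0, 3, 5, 4]
  pop 7: indeg[6]->0 | ready=[6] | order so far=[0, 3, 5, 4, 7]
  pop 6: indeg[1]->0 | ready=[1] | order so far=[0, 3, 5, 4, 7, 6]
  pop 1: indeg[2]->0 | ready=[2] | order so far=[0, 3, 5, 4, 7, 6, 1]
  pop 2: no out-edges | ready=[] | order so far=[0, 3, 5, 4, 7, 6, 1, 2]
  Result: [0, 3, 5, 4, 7, 6, 1, 2]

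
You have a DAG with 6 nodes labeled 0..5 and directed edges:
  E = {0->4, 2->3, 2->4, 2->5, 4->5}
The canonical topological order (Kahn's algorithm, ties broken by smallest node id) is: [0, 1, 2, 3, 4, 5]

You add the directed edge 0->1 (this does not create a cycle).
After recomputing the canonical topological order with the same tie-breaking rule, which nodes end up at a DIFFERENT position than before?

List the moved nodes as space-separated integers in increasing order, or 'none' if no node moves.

Old toposort: [0, 1, 2, 3, 4, 5]
Added edge 0->1
Recompute Kahn (smallest-id tiebreak):
  initial in-degrees: [0, 1, 0, 1, 2, 2]
  ready (indeg=0): [0, 2]
  pop 0: indeg[1]->0; indeg[4]->1 | ready=[1, 2] | order so far=[0]
  pop 1: no out-edges | ready=[2] | order so far=[0, 1]
  pop 2: indeg[3]->0; indeg[4]->0; indeg[5]->1 | ready=[3, 4] | order so far=[0, 1, 2]
  pop 3: no out-edges | ready=[4] | order so far=[0, 1, 2, 3]
  pop 4: indeg[5]->0 | ready=[5] | order so far=[0, 1, 2, 3, 4]
  pop 5: no out-edges | ready=[] | order so far=[0, 1, 2, 3, 4, 5]
New canonical toposort: [0, 1, 2, 3, 4, 5]
Compare positions:
  Node 0: index 0 -> 0 (same)
  Node 1: index 1 -> 1 (same)
  Node 2: index 2 -> 2 (same)
  Node 3: index 3 -> 3 (same)
  Node 4: index 4 -> 4 (same)
  Node 5: index 5 -> 5 (same)
Nodes that changed position: none

Answer: none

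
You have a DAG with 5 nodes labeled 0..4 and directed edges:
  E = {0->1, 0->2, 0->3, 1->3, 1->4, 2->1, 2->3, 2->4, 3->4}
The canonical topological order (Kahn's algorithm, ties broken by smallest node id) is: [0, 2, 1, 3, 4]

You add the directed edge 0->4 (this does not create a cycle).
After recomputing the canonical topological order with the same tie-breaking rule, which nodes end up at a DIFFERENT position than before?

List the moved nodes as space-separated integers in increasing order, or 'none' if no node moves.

Old toposort: [0, 2, 1, 3, 4]
Added edge 0->4
Recompute Kahn (smallest-id tiebreak):
  initial in-degrees: [0, 2, 1, 3, 4]
  ready (indeg=0): [0]
  pop 0: indeg[1]->1; indeg[2]->0; indeg[3]->2; indeg[4]->3 | ready=[2] | order so far=[0]
  pop 2: indeg[1]->0; indeg[3]->1; indeg[4]->2 | ready=[1] | order so far=[0, 2]
  pop 1: indeg[3]->0; indeg[4]->1 | ready=[3] | order so far=[0, 2, 1]
  pop 3: indeg[4]->0 | ready=[4] | order so far=[0, 2, 1, 3]
  pop 4: no out-edges | ready=[] | order so far=[0, 2, 1, 3, 4]
New canonical toposort: [0, 2, 1, 3, 4]
Compare positions:
  Node 0: index 0 -> 0 (same)
  Node 1: index 2 -> 2 (same)
  Node 2: index 1 -> 1 (same)
  Node 3: index 3 -> 3 (same)
  Node 4: index 4 -> 4 (same)
Nodes that changed position: none

Answer: none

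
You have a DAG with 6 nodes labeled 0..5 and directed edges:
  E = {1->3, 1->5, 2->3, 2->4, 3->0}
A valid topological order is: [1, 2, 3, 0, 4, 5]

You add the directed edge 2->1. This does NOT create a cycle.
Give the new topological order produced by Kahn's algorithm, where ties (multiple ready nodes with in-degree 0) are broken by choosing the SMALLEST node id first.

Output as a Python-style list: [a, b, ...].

Answer: [2, 1, 3, 0, 4, 5]

Derivation:
Old toposort: [1, 2, 3, 0, 4, 5]
Added edge: 2->1
Position of 2 (1) > position of 1 (0). Must reorder: 2 must now come before 1.
Run Kahn's algorithm (break ties by smallest node id):
  initial in-degrees: [1, 1, 0, 2, 1, 1]
  ready (indeg=0): [2]
  pop 2: indeg[1]->0; indeg[3]->1; indeg[4]->0 | ready=[1, 4] | order so far=[2]
  pop 1: indeg[3]->0; indeg[5]->0 | ready=[3, 4, 5] | order so far=[2, 1]
  pop 3: indeg[0]->0 | ready=[0, 4, 5] | order so far=[2, 1, 3]
  pop 0: no out-edges | ready=[4, 5] | order so far=[2, 1, 3, 0]
  pop 4: no out-edges | ready=[5] | order so far=[2, 1, 3, 0, 4]
  pop 5: no out-edges | ready=[] | order so far=[2, 1, 3, 0, 4, 5]
  Result: [2, 1, 3, 0, 4, 5]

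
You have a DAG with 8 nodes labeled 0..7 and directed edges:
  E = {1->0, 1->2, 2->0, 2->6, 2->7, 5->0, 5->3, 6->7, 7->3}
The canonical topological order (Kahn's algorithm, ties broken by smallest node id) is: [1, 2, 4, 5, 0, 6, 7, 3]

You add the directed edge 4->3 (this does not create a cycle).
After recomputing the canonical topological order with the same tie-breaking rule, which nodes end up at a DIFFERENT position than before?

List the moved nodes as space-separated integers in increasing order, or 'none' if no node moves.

Old toposort: [1, 2, 4, 5, 0, 6, 7, 3]
Added edge 4->3
Recompute Kahn (smallest-id tiebreak):
  initial in-degrees: [3, 0, 1, 3, 0, 0, 1, 2]
  ready (indeg=0): [1, 4, 5]
  pop 1: indeg[0]->2; indeg[2]->0 | ready=[2, 4, 5] | order so far=[1]
  pop 2: indeg[0]->1; indeg[6]->0; indeg[7]->1 | ready=[4, 5, 6] | order so far=[1, 2]
  pop 4: indeg[3]->2 | ready=[5, 6] | order so far=[1, 2, 4]
  pop 5: indeg[0]->0; indeg[3]->1 | ready=[0, 6] | order so far=[1, 2, 4, 5]
  pop 0: no out-edges | ready=[6] | order so far=[1, 2, 4, 5, 0]
  pop 6: indeg[7]->0 | ready=[7] | order so far=[1, 2, 4, 5, 0, 6]
  pop 7: indeg[3]->0 | ready=[3] | order so far=[1, 2, 4, 5, 0, 6, 7]
  pop 3: no out-edges | ready=[] | order so far=[1, 2, 4, 5, 0, 6, 7, 3]
New canonical toposort: [1, 2, 4, 5, 0, 6, 7, 3]
Compare positions:
  Node 0: index 4 -> 4 (same)
  Node 1: index 0 -> 0 (same)
  Node 2: index 1 -> 1 (same)
  Node 3: index 7 -> 7 (same)
  Node 4: index 2 -> 2 (same)
  Node 5: index 3 -> 3 (same)
  Node 6: index 5 -> 5 (same)
  Node 7: index 6 -> 6 (same)
Nodes that changed position: none

Answer: none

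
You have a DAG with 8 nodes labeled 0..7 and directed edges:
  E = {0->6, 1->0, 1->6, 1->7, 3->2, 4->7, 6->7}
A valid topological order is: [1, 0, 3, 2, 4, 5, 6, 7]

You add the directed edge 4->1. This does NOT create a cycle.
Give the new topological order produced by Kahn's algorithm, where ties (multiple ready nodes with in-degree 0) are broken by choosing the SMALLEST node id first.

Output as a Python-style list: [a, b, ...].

Answer: [3, 2, 4, 1, 0, 5, 6, 7]

Derivation:
Old toposort: [1, 0, 3, 2, 4, 5, 6, 7]
Added edge: 4->1
Position of 4 (4) > position of 1 (0). Must reorder: 4 must now come before 1.
Run Kahn's algorithm (break ties by smallest node id):
  initial in-degrees: [1, 1, 1, 0, 0, 0, 2, 3]
  ready (indeg=0): [3, 4, 5]
  pop 3: indeg[2]->0 | ready=[2, 4, 5] | order so far=[3]
  pop 2: no out-edges | ready=[4, 5] | order so far=[3, 2]
  pop 4: indeg[1]->0; indeg[7]->2 | ready=[1, 5] | order so far=[3, 2, 4]
  pop 1: indeg[0]->0; indeg[6]->1; indeg[7]->1 | ready=[0, 5] | order so far=[3, 2, 4, 1]
  pop 0: indeg[6]->0 | ready=[5, 6] | order so far=[3, 2, 4, 1, 0]
  pop 5: no out-edges | ready=[6] | order so far=[3, 2, 4, 1, 0, 5]
  pop 6: indeg[7]->0 | ready=[7] | order so far=[3, 2, 4, 1, 0, 5, 6]
  pop 7: no out-edges | ready=[] | order so far=[3, 2, 4, 1, 0, 5, 6, 7]
  Result: [3, 2, 4, 1, 0, 5, 6, 7]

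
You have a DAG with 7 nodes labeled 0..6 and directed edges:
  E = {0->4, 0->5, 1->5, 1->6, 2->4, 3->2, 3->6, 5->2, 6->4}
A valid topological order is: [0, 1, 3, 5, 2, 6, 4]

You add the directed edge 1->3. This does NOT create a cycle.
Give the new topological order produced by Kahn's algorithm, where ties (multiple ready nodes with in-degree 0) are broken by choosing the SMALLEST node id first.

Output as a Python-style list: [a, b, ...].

Answer: [0, 1, 3, 5, 2, 6, 4]

Derivation:
Old toposort: [0, 1, 3, 5, 2, 6, 4]
Added edge: 1->3
Position of 1 (1) < position of 3 (2). Old order still valid.
Run Kahn's algorithm (break ties by smallest node id):
  initial in-degrees: [0, 0, 2, 1, 3, 2, 2]
  ready (indeg=0): [0, 1]
  pop 0: indeg[4]->2; indeg[5]->1 | ready=[1] | order so far=[0]
  pop 1: indeg[3]->0; indeg[5]->0; indeg[6]->1 | ready=[3, 5] | order so far=[0, 1]
  pop 3: indeg[2]->1; indeg[6]->0 | ready=[5, 6] | order so far=[0, 1, 3]
  pop 5: indeg[2]->0 | ready=[2, 6] | order so far=[0, 1, 3, 5]
  pop 2: indeg[4]->1 | ready=[6] | order so far=[0, 1, 3, 5, 2]
  pop 6: indeg[4]->0 | ready=[4] | order so far=[0, 1, 3, 5, 2, 6]
  pop 4: no out-edges | ready=[] | order so far=[0, 1, 3, 5, 2, 6, 4]
  Result: [0, 1, 3, 5, 2, 6, 4]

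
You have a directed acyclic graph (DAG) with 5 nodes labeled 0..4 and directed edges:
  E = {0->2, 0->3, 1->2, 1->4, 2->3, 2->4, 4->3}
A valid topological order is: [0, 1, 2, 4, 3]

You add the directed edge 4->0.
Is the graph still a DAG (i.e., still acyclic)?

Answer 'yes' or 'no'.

Answer: no

Derivation:
Given toposort: [0, 1, 2, 4, 3]
Position of 4: index 3; position of 0: index 0
New edge 4->0: backward (u after v in old order)
Backward edge: old toposort is now invalid. Check if this creates a cycle.
Does 0 already reach 4? Reachable from 0: [0, 2, 3, 4]. YES -> cycle!
Still a DAG? no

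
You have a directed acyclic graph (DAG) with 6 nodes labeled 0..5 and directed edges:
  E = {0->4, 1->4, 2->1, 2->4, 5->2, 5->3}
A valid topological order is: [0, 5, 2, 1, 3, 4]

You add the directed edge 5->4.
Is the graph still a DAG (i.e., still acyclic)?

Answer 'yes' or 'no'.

Given toposort: [0, 5, 2, 1, 3, 4]
Position of 5: index 1; position of 4: index 5
New edge 5->4: forward
Forward edge: respects the existing order. Still a DAG, same toposort still valid.
Still a DAG? yes

Answer: yes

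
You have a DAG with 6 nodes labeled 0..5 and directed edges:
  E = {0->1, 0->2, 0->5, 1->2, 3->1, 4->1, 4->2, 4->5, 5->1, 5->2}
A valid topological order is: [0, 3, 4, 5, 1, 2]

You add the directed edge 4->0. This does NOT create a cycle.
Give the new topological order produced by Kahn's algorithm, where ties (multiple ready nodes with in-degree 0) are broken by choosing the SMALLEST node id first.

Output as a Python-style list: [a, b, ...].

Old toposort: [0, 3, 4, 5, 1, 2]
Added edge: 4->0
Position of 4 (2) > position of 0 (0). Must reorder: 4 must now come before 0.
Run Kahn's algorithm (break ties by smallest node id):
  initial in-degrees: [1, 4, 4, 0, 0, 2]
  ready (indeg=0): [3, 4]
  pop 3: indeg[1]->3 | ready=[4] | order so far=[3]
  pop 4: indeg[0]->0; indeg[1]->2; indeg[2]->3; indeg[5]->1 | ready=[0] | order so far=[3, 4]
  pop 0: indeg[1]->1; indeg[2]->2; indeg[5]->0 | ready=[5] | order so far=[3, 4, 0]
  pop 5: indeg[1]->0; indeg[2]->1 | ready=[1] | order so far=[3, 4, 0, 5]
  pop 1: indeg[2]->0 | ready=[2] | order so far=[3, 4, 0, 5, 1]
  pop 2: no out-edges | ready=[] | order so far=[3, 4, 0, 5, 1, 2]
  Result: [3, 4, 0, 5, 1, 2]

Answer: [3, 4, 0, 5, 1, 2]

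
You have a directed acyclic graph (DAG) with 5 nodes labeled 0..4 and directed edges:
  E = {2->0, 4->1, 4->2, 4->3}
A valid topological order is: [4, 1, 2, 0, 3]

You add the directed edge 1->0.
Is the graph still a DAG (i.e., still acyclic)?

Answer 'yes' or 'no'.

Given toposort: [4, 1, 2, 0, 3]
Position of 1: index 1; position of 0: index 3
New edge 1->0: forward
Forward edge: respects the existing order. Still a DAG, same toposort still valid.
Still a DAG? yes

Answer: yes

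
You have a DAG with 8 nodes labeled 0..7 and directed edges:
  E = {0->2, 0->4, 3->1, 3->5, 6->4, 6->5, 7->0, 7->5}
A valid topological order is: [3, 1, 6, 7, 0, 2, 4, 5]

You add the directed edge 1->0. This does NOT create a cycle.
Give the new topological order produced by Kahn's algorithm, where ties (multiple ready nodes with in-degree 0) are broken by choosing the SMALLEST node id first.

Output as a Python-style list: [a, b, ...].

Answer: [3, 1, 6, 7, 0, 2, 4, 5]

Derivation:
Old toposort: [3, 1, 6, 7, 0, 2, 4, 5]
Added edge: 1->0
Position of 1 (1) < position of 0 (4). Old order still valid.
Run Kahn's algorithm (break ties by smallest node id):
  initial in-degrees: [2, 1, 1, 0, 2, 3, 0, 0]
  ready (indeg=0): [3, 6, 7]
  pop 3: indeg[1]->0; indeg[5]->2 | ready=[1, 6, 7] | order so far=[3]
  pop 1: indeg[0]->1 | ready=[6, 7] | order so far=[3, 1]
  pop 6: indeg[4]->1; indeg[5]->1 | ready=[7] | order so far=[3, 1, 6]
  pop 7: indeg[0]->0; indeg[5]->0 | ready=[0, 5] | order so far=[3, 1, 6, 7]
  pop 0: indeg[2]->0; indeg[4]->0 | ready=[2, 4, 5] | order so far=[3, 1, 6, 7, 0]
  pop 2: no out-edges | ready=[4, 5] | order so far=[3, 1, 6, 7, 0, 2]
  pop 4: no out-edges | ready=[5] | order so far=[3, 1, 6, 7, 0, 2, 4]
  pop 5: no out-edges | ready=[] | order so far=[3, 1, 6, 7, 0, 2, 4, 5]
  Result: [3, 1, 6, 7, 0, 2, 4, 5]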